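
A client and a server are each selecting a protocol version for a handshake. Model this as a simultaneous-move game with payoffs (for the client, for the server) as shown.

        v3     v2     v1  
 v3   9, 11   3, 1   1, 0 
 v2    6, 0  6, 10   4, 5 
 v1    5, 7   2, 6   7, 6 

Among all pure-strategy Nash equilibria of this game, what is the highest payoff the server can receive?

11

Both v3 is a pure NE (the client: 9 ≥ 6; the server: 11 ≥ 1). The server gets 11.
Both v2 is a pure NE (the client: 6 ≥ 3; the server: 10 ≥ 5). The server gets 10.
Every other cell has a profitable deviation for at least one player. Highest of {11, 10} is 11.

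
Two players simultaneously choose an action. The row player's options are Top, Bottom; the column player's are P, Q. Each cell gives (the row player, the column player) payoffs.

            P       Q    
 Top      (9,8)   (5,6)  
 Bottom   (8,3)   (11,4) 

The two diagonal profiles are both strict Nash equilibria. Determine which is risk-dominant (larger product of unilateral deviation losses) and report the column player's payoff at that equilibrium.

4

At (Top, P): the row player loses 9 − 8 = 1 by deviating; the column player loses 8 − 6 = 2. Product = 1·2 = 2.
At (Bottom, Q): the row player loses 11 − 5 = 6 by deviating; the column player loses 4 − 3 = 1. Product = 6·1 = 6.
6 > 2, so (Bottom, Q) is risk-dominant. The column player's payoff there is 4.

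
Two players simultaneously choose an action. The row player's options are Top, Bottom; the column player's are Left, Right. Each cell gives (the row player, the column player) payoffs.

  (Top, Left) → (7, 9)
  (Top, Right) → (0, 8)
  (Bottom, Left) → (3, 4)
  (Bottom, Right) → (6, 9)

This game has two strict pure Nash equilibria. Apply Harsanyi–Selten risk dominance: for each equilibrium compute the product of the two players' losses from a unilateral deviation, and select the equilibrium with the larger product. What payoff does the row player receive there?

At (Top, Left): the row player loses 7 − 3 = 4 by deviating; the column player loses 9 − 8 = 1. Product = 4·1 = 4.
At (Bottom, Right): the row player loses 6 − 0 = 6 by deviating; the column player loses 9 − 4 = 5. Product = 6·5 = 30.
30 > 4, so (Bottom, Right) is risk-dominant. The row player's payoff there is 6.

6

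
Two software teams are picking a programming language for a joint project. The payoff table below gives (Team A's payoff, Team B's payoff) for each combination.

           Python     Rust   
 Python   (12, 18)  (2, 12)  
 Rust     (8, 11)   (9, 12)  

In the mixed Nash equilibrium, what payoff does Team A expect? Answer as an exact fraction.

92/11

Team B mixes with probability q on Python, chosen so Team A is indifferent: 12q + 2(1−q) = 8q + 9(1−q) gives q = 7/11.
Team A's expected payoff (from either row, since indifferent) is 12·7/11 + 2·4/11 = 92/11.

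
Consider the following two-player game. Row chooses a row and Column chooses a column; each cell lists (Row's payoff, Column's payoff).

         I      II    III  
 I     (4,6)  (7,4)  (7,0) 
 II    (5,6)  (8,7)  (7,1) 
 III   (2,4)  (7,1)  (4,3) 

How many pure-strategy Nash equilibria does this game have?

Both II: Row gets 8 (best alternative 7); Column gets 7 (best alternative 6). Neither deviates — NE.
Both I is not a NE: Row would switch to II (5 > 4).
No other cell survives both best-response checks, so there is 1 pure NE.

1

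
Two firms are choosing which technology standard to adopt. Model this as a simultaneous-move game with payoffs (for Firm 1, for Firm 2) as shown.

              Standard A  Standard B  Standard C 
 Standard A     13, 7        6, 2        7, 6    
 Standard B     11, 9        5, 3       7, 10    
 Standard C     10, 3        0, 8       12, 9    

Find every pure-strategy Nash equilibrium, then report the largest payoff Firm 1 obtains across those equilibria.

13

Both Standard A is a pure NE (Firm 1: 13 ≥ 11; Firm 2: 7 ≥ 6). Firm 1 gets 13.
Both Standard C is a pure NE (Firm 1: 12 ≥ 7; Firm 2: 9 ≥ 8). Firm 1 gets 12.
Every other cell has a profitable deviation for at least one player. Highest of {13, 12} is 13.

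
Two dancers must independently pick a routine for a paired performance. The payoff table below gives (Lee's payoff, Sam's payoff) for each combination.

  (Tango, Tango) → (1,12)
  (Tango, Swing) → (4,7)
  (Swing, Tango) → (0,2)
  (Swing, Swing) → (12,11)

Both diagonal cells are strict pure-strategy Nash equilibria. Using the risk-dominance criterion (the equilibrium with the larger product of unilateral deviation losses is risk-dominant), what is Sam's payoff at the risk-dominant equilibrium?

11

At both Tango: Lee loses 1 − 0 = 1 by deviating; Sam loses 12 − 7 = 5. Product = 1·5 = 5.
At both Swing: Lee loses 12 − 4 = 8 by deviating; Sam loses 11 − 2 = 9. Product = 8·9 = 72.
72 > 5, so both Swing is risk-dominant. Sam's payoff there is 11.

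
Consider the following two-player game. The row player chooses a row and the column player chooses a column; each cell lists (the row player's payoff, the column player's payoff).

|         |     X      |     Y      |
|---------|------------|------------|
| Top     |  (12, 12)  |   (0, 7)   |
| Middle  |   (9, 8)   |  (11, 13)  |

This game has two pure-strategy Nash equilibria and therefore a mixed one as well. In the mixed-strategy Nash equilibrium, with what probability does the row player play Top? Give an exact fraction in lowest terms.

The row player's mix p on Top must make the column player indifferent between X and Y.
The column player's payoff from X: 12p + 8(1−p). From Y: 7p + 13(1−p).
Set equal: 5p = 5(1−p) → p = 5/10 = 1/2.

1/2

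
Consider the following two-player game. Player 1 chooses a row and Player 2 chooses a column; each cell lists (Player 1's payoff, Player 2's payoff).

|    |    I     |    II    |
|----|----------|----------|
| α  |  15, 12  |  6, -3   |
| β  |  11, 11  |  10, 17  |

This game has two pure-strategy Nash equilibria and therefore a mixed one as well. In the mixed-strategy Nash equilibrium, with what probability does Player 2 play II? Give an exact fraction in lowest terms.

1/2

Player 2's mix q on I must make Player 1 indifferent between α and β.
Player 1's payoff from α: 15q + 6(1−q). From β: 11q + 10(1−q).
Set equal: 4q = 4(1−q) → q = 4/8 = 1/2.
Probability on II is 1 − 1/2 = 1/2.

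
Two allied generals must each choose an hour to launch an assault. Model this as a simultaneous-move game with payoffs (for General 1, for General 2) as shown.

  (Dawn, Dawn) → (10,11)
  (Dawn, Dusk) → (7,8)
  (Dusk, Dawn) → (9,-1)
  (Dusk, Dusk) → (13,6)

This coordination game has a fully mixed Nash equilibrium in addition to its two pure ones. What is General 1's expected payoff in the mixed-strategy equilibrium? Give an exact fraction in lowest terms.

67/7

General 2 mixes with probability q on Dawn, chosen so General 1 is indifferent: 10q + 7(1−q) = 9q + 13(1−q) gives q = 6/7.
General 1's expected payoff (from either row, since indifferent) is 10·6/7 + 7·1/7 = 67/7.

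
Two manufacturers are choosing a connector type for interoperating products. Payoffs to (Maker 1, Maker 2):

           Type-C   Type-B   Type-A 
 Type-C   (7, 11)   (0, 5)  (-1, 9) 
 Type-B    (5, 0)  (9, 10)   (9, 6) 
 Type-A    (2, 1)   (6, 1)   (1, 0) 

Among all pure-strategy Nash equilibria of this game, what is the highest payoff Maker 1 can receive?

9

Both Type-C is a pure NE (Maker 1: 7 ≥ 5; Maker 2: 11 ≥ 9). Maker 1 gets 7.
Both Type-B is a pure NE (Maker 1: 9 ≥ 6; Maker 2: 10 ≥ 6). Maker 1 gets 9.
Every other cell has a profitable deviation for at least one player. Highest of {7, 9} is 9.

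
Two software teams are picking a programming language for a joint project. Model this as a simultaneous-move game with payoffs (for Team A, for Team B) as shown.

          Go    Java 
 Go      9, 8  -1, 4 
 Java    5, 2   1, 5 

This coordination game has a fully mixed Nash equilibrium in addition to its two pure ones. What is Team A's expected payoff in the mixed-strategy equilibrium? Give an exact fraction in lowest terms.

7/3

Team B mixes with probability q on Go, chosen so Team A is indifferent: 9q + (-1)(1−q) = 5q + 1(1−q) gives q = 1/3.
Team A's expected payoff (from either row, since indifferent) is 9·1/3 + (-1)·2/3 = 7/3.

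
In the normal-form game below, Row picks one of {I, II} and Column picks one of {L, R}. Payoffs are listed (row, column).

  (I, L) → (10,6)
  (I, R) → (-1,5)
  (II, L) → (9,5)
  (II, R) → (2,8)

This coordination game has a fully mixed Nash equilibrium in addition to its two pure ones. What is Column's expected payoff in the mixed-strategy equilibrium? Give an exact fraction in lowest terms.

23/4

Row mixes with probability p on I, chosen so Column is indifferent: 6p + 5(1−p) = 5p + 8(1−p) gives p = 3/4.
Column's expected payoff is 6·3/4 + 5·1/4 = 23/4.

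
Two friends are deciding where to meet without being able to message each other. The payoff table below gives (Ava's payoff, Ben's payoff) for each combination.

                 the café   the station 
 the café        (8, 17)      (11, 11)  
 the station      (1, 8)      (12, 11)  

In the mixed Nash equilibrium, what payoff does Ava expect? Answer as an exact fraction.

Ben mixes with probability q on the café, chosen so Ava is indifferent: 8q + 11(1−q) = 1q + 12(1−q) gives q = 1/8.
Ava's expected payoff (from either row, since indifferent) is 8·1/8 + 11·7/8 = 85/8.

85/8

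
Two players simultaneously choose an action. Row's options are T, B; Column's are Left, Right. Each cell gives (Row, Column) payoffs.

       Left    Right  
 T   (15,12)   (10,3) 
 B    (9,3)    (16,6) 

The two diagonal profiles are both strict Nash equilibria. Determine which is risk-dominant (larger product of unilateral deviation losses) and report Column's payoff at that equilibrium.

At (T, Left): Row loses 15 − 9 = 6 by deviating; Column loses 12 − 3 = 9. Product = 6·9 = 54.
At (B, Right): Row loses 16 − 10 = 6 by deviating; Column loses 6 − 3 = 3. Product = 6·3 = 18.
54 > 18, so (T, Left) is risk-dominant. Column's payoff there is 12.

12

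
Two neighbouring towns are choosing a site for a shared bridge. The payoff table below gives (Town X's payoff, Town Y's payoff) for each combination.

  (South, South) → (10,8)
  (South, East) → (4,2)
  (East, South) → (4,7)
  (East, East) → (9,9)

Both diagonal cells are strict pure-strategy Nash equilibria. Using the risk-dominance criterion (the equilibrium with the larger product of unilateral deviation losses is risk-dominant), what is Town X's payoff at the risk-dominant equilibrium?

10

At both South: Town X loses 10 − 4 = 6 by deviating; Town Y loses 8 − 2 = 6. Product = 6·6 = 36.
At both East: Town X loses 9 − 4 = 5 by deviating; Town Y loses 9 − 7 = 2. Product = 5·2 = 10.
36 > 10, so both South is risk-dominant. Town X's payoff there is 10.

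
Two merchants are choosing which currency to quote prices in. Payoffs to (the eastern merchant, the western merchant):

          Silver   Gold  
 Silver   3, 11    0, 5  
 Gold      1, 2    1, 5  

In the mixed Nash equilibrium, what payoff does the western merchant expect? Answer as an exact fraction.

5

The eastern merchant mixes with probability p on Silver, chosen so the western merchant is indifferent: 11p + 2(1−p) = 5p + 5(1−p) gives p = 1/3.
The western merchant's expected payoff is 11·1/3 + 2·2/3 = 5.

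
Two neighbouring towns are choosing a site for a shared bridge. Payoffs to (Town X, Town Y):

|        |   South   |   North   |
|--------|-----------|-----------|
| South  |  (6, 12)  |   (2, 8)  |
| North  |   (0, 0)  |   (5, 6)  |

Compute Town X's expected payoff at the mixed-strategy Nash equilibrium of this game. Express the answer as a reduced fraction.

10/3

Town Y mixes with probability q on South, chosen so Town X is indifferent: 6q + 2(1−q) = 0q + 5(1−q) gives q = 1/3.
Town X's expected payoff (from either row, since indifferent) is 6·1/3 + 2·2/3 = 10/3.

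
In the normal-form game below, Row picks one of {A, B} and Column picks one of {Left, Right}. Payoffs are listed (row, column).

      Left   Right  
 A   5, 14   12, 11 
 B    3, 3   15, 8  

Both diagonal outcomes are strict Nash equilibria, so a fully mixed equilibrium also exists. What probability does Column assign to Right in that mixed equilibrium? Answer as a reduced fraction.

2/5

Column's mix q on Left must make Row indifferent between A and B.
Row's payoff from A: 5q + 12(1−q). From B: 3q + 15(1−q).
Set equal: 2q = 3(1−q) → q = 3/5.
Probability on Right is 1 − 3/5 = 2/5.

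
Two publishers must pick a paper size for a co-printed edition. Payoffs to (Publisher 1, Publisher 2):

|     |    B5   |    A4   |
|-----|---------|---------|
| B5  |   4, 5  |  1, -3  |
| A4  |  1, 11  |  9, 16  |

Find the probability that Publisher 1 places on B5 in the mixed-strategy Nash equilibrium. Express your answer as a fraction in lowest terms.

Publisher 1's mix p on B5 must make Publisher 2 indifferent between B5 and A4.
Publisher 2's payoff from B5: 5p + 11(1−p). From A4: (-3)p + 16(1−p).
Set equal: 8p = 5(1−p) → p = 5/13.

5/13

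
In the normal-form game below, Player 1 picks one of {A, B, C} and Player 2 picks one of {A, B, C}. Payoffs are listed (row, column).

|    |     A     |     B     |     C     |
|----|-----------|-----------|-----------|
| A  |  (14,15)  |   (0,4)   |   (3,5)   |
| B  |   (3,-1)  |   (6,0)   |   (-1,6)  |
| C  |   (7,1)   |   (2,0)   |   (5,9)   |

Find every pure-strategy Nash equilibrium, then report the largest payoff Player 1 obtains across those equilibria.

14

Both A is a pure NE (Player 1: 14 ≥ 7; Player 2: 15 ≥ 5). Player 1 gets 14.
Both C is a pure NE (Player 1: 5 ≥ 3; Player 2: 9 ≥ 1). Player 1 gets 5.
Every other cell has a profitable deviation for at least one player. Highest of {14, 5} is 14.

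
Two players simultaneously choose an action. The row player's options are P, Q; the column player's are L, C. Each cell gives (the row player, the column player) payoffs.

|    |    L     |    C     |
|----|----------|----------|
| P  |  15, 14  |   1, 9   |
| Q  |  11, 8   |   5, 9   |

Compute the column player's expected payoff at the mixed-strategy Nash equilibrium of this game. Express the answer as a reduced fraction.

9

The row player mixes with probability p on P, chosen so the column player is indifferent: 14p + 8(1−p) = 9p + 9(1−p) gives p = 1/6.
The column player's expected payoff is 14·1/6 + 8·5/6 = 9.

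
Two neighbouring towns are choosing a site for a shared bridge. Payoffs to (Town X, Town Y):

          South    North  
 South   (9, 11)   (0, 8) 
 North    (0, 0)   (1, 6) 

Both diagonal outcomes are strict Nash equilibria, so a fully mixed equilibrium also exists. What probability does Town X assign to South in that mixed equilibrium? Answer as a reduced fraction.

Town X's mix p on South must make Town Y indifferent between South and North.
Town Y's payoff from South: 11p + 0(1−p). From North: 8p + 6(1−p).
Set equal: 3p = 6(1−p) → p = 6/9 = 2/3.

2/3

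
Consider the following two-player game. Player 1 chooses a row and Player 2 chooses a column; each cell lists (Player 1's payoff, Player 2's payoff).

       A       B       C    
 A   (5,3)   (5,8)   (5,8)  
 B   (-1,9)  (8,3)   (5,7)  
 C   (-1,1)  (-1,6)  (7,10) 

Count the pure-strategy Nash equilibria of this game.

1

Both C: Player 1 gets 7 (best alternative 5); Player 2 gets 10 (best alternative 6). Neither deviates — NE.
Both A is not a NE: Player 2 would switch to B (8 > 3).
No other cell survives both best-response checks, so there is 1 pure NE.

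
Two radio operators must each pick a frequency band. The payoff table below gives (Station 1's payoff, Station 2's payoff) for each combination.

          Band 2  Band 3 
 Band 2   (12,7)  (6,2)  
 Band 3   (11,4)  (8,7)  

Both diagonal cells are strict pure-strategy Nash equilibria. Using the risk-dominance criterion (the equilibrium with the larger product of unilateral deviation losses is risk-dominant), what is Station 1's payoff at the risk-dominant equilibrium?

8

At both Band 2: Station 1 loses 12 − 11 = 1 by deviating; Station 2 loses 7 − 2 = 5. Product = 1·5 = 5.
At both Band 3: Station 1 loses 8 − 6 = 2 by deviating; Station 2 loses 7 − 4 = 3. Product = 2·3 = 6.
6 > 5, so both Band 3 is risk-dominant. Station 1's payoff there is 8.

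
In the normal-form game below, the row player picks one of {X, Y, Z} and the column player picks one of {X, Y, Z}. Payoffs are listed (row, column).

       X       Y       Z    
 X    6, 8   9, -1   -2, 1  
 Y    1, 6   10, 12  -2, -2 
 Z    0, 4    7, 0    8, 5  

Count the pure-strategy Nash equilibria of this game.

Both X: the row player gets 6 (best alternative 1); the column player gets 8 (best alternative 1). Neither deviates — NE.
Both Y: the row player gets 10 (best alternative 9); the column player gets 12 (best alternative 6). Neither deviates — NE.
Both Z: the row player gets 8 (best alternative -2); the column player gets 5 (best alternative 4). Neither deviates — NE.
(X, Z) is not a NE: the row player would switch to Z (8 > -2).
No other cell survives both best-response checks, so there are 3 pure NE.

3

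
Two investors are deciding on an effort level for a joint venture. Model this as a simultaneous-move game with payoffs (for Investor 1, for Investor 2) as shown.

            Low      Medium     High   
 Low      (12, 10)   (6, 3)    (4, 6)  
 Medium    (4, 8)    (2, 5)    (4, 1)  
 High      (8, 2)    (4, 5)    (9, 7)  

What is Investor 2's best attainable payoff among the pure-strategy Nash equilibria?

10

Both Low is a pure NE (Investor 1: 12 ≥ 8; Investor 2: 10 ≥ 6). Investor 2 gets 10.
Both High is a pure NE (Investor 1: 9 ≥ 4; Investor 2: 7 ≥ 5). Investor 2 gets 7.
Every other cell has a profitable deviation for at least one player. Highest of {10, 7} is 10.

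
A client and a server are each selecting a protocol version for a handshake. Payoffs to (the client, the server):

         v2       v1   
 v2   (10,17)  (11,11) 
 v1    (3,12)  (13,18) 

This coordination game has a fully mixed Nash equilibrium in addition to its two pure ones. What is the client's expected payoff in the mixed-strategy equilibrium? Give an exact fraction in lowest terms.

97/9

The server mixes with probability q on v2, chosen so the client is indifferent: 10q + 11(1−q) = 3q + 13(1−q) gives q = 2/9.
The client's expected payoff (from either row, since indifferent) is 10·2/9 + 11·7/9 = 97/9.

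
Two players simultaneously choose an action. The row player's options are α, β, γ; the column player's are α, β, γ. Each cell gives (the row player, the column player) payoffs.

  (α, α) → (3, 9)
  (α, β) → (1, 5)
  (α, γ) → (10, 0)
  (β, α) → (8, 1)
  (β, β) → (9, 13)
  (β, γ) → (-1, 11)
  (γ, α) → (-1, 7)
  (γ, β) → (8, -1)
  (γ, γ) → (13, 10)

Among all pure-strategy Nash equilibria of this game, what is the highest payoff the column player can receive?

Both β is a pure NE (the row player: 9 ≥ 8; the column player: 13 ≥ 11). The column player gets 13.
Both γ is a pure NE (the row player: 13 ≥ 10; the column player: 10 ≥ 7). The column player gets 10.
Every other cell has a profitable deviation for at least one player. Highest of {13, 10} is 13.

13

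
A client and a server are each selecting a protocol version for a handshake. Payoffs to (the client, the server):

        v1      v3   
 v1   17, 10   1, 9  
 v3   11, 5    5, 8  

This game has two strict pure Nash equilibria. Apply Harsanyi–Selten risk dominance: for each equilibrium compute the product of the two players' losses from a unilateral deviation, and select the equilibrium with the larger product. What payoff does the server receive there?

At both v1: the client loses 17 − 11 = 6 by deviating; the server loses 10 − 9 = 1. Product = 6·1 = 6.
At both v3: the client loses 5 − 1 = 4 by deviating; the server loses 8 − 5 = 3. Product = 4·3 = 12.
12 > 6, so both v3 is risk-dominant. The server's payoff there is 8.

8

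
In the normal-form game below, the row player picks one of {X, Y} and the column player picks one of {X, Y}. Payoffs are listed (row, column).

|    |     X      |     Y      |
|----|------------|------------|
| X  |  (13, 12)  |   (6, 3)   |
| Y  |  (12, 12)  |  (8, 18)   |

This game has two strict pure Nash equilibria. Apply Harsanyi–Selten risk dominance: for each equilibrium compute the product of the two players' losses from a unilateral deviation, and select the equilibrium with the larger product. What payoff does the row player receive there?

At both X: the row player loses 13 − 12 = 1 by deviating; the column player loses 12 − 3 = 9. Product = 1·9 = 9.
At both Y: the row player loses 8 − 6 = 2 by deviating; the column player loses 18 − 12 = 6. Product = 2·6 = 12.
12 > 9, so both Y is risk-dominant. The row player's payoff there is 8.

8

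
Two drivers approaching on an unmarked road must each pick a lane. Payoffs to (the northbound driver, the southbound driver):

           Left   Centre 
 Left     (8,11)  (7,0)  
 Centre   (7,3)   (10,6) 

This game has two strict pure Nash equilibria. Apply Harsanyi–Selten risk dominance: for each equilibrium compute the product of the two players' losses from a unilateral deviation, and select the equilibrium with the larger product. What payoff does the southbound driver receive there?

At both Left: the northbound driver loses 8 − 7 = 1 by deviating; the southbound driver loses 11 − 0 = 11. Product = 1·11 = 11.
At both Centre: the northbound driver loses 10 − 7 = 3 by deviating; the southbound driver loses 6 − 3 = 3. Product = 3·3 = 9.
11 > 9, so both Left is risk-dominant. The southbound driver's payoff there is 11.

11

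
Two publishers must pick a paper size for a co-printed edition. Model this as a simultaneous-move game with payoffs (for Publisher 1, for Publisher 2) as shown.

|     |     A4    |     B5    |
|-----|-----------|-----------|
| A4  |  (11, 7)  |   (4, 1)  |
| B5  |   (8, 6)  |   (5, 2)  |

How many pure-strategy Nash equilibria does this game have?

1

Both A4: Publisher 1 gets 11 (best alternative 8); Publisher 2 gets 7 (best alternative 1). Neither deviates — NE.
Both B5 is not a NE: Publisher 2 would switch to A4 (6 > 2).
No other cell survives both best-response checks, so there is 1 pure NE.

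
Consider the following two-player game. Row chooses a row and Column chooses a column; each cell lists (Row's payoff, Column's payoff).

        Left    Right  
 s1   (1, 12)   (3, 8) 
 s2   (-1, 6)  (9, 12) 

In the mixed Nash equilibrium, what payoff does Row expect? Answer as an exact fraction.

3/2

Column mixes with probability q on Left, chosen so Row is indifferent: 1q + 3(1−q) = (-1)q + 9(1−q) gives q = 3/4.
Row's expected payoff (from either row, since indifferent) is 1·3/4 + 3·1/4 = 3/2.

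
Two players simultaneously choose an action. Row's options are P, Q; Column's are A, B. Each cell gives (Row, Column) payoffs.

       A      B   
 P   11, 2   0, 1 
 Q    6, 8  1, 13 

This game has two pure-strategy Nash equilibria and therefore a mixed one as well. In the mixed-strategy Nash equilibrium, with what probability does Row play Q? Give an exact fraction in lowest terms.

1/6

Row's mix p on P must make Column indifferent between A and B.
Column's payoff from A: 2p + 8(1−p). From B: 1p + 13(1−p).
Set equal: 1p = 5(1−p) → p = 5/6.
Probability on Q is 1 − 5/6 = 1/6.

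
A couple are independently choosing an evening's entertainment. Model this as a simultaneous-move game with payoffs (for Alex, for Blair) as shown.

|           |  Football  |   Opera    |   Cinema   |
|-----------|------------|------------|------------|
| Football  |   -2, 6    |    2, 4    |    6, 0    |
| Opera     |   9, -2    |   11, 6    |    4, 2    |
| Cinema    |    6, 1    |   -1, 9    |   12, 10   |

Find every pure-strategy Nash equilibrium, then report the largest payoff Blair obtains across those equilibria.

Both Opera is a pure NE (Alex: 11 ≥ 2; Blair: 6 ≥ 2). Blair gets 6.
Both Cinema is a pure NE (Alex: 12 ≥ 6; Blair: 10 ≥ 9). Blair gets 10.
Every other cell has a profitable deviation for at least one player. Highest of {6, 10} is 10.

10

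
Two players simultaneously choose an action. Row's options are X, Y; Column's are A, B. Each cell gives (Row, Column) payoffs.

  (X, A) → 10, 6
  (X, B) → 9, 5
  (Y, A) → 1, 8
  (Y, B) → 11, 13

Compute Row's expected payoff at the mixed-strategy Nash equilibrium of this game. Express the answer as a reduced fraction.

Column mixes with probability q on A, chosen so Row is indifferent: 10q + 9(1−q) = 1q + 11(1−q) gives q = 2/11.
Row's expected payoff (from either row, since indifferent) is 10·2/11 + 9·9/11 = 101/11.

101/11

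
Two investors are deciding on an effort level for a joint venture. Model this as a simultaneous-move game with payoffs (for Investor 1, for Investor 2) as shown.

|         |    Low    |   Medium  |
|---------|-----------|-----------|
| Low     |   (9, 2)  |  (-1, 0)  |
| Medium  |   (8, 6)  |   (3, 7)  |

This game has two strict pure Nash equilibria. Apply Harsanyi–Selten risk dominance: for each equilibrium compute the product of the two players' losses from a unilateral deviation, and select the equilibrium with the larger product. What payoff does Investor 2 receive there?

At both Low: Investor 1 loses 9 − 8 = 1 by deviating; Investor 2 loses 2 − 0 = 2. Product = 1·2 = 2.
At both Medium: Investor 1 loses 3 − (-1) = 4 by deviating; Investor 2 loses 7 − 6 = 1. Product = 4·1 = 4.
4 > 2, so both Medium is risk-dominant. Investor 2's payoff there is 7.

7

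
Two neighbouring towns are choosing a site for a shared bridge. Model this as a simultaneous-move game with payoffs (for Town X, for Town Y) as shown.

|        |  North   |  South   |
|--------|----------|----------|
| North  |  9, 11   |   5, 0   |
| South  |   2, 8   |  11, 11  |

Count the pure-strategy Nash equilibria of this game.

2

Both North: Town X gets 9 (best alternative 2); Town Y gets 11 (best alternative 0). Neither deviates — NE.
Both South: Town X gets 11 (best alternative 5); Town Y gets 11 (best alternative 8). Neither deviates — NE.
(North, South) is not a NE: Town X would switch to South (11 > 5).
No other cell survives both best-response checks, so there are 2 pure NE.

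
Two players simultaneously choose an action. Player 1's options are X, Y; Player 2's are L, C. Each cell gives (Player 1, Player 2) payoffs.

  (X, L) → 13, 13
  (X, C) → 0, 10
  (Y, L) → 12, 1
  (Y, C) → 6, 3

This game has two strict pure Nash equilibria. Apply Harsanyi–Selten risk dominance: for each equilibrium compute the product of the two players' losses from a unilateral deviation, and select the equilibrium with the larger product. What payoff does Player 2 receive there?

At (X, L): Player 1 loses 13 − 12 = 1 by deviating; Player 2 loses 13 − 10 = 3. Product = 1·3 = 3.
At (Y, C): Player 1 loses 6 − 0 = 6 by deviating; Player 2 loses 3 − 1 = 2. Product = 6·2 = 12.
12 > 3, so (Y, C) is risk-dominant. Player 2's payoff there is 3.

3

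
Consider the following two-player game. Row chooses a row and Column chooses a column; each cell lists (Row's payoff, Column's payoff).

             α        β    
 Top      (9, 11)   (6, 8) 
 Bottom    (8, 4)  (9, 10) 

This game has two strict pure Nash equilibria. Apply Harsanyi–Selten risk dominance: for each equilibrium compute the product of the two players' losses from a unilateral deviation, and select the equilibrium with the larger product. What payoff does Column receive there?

10

At (Top, α): Row loses 9 − 8 = 1 by deviating; Column loses 11 − 8 = 3. Product = 1·3 = 3.
At (Bottom, β): Row loses 9 − 6 = 3 by deviating; Column loses 10 − 4 = 6. Product = 3·6 = 18.
18 > 3, so (Bottom, β) is risk-dominant. Column's payoff there is 10.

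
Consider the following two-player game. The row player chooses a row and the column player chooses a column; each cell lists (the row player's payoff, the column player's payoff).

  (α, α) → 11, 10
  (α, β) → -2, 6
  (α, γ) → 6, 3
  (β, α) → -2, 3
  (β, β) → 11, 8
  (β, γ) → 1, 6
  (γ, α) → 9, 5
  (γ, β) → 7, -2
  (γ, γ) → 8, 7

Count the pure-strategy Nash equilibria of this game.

Both α: the row player gets 11 (best alternative 9); the column player gets 10 (best alternative 6). Neither deviates — NE.
Both β: the row player gets 11 (best alternative 7); the column player gets 8 (best alternative 6). Neither deviates — NE.
Both γ: the row player gets 8 (best alternative 6); the column player gets 7 (best alternative 5). Neither deviates — NE.
(α, β) is not a NE: the row player would switch to β (11 > -2).
No other cell survives both best-response checks, so there are 3 pure NE.

3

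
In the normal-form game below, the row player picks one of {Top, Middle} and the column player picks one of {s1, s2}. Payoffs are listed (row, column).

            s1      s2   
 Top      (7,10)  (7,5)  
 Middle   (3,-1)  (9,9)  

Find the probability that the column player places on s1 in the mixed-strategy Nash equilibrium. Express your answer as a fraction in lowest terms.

1/3

The column player's mix q on s1 must make the row player indifferent between Top and Middle.
The row player's payoff from Top: 7q + 7(1−q). From Middle: 3q + 9(1−q).
Set equal: 4q = 2(1−q) → q = 2/6 = 1/3.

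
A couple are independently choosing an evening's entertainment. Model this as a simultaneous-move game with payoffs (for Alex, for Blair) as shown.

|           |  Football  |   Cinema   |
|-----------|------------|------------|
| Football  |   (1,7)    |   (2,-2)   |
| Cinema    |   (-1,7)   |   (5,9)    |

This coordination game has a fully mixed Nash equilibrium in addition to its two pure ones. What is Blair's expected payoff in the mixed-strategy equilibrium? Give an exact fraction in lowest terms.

7

Alex mixes with probability p on Football, chosen so Blair is indifferent: 7p + 7(1−p) = (-2)p + 9(1−p) gives p = 2/11.
Blair's expected payoff is 7·2/11 + 7·9/11 = 7.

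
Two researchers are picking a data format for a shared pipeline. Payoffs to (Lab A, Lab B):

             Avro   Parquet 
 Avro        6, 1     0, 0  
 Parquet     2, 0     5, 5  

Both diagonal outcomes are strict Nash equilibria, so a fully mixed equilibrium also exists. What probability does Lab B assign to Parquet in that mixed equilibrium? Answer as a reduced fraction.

4/9

Lab B's mix q on Avro must make Lab A indifferent between Avro and Parquet.
Lab A's payoff from Avro: 6q + 0(1−q). From Parquet: 2q + 5(1−q).
Set equal: 4q = 5(1−q) → q = 5/9.
Probability on Parquet is 1 − 5/9 = 4/9.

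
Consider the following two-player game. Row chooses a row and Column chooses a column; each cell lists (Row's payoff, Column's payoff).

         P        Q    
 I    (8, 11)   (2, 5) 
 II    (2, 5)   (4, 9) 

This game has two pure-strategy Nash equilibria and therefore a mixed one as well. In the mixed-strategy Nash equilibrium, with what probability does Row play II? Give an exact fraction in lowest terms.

Row's mix p on I must make Column indifferent between P and Q.
Column's payoff from P: 11p + 5(1−p). From Q: 5p + 9(1−p).
Set equal: 6p = 4(1−p) → p = 4/10 = 2/5.
Probability on II is 1 − 2/5 = 3/5.

3/5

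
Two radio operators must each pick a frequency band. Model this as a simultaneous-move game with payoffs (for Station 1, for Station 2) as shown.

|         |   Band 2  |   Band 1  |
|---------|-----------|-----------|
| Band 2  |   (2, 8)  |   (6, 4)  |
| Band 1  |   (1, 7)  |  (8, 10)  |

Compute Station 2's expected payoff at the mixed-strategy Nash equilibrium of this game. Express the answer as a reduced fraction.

52/7

Station 1 mixes with probability p on Band 2, chosen so Station 2 is indifferent: 8p + 7(1−p) = 4p + 10(1−p) gives p = 3/7.
Station 2's expected payoff is 8·3/7 + 7·4/7 = 52/7.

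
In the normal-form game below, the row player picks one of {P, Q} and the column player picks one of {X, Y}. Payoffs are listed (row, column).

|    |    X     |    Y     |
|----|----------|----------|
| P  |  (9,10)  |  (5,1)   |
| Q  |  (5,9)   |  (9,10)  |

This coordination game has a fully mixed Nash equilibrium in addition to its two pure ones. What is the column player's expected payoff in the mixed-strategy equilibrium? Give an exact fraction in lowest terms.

The row player mixes with probability p on P, chosen so the column player is indifferent: 10p + 9(1−p) = 1p + 10(1−p) gives p = 1/10.
The column player's expected payoff is 10·1/10 + 9·9/10 = 91/10.

91/10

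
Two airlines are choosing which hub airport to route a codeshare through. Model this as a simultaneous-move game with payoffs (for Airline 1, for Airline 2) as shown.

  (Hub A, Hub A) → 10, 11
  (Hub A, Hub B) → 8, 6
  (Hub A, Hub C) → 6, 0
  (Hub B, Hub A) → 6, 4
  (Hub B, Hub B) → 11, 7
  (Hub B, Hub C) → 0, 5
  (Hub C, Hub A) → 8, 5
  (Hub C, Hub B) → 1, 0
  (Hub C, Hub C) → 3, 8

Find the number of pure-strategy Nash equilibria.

Both Hub A: Airline 1 gets 10 (best alternative 8); Airline 2 gets 11 (best alternative 6). Neither deviates — NE.
Both Hub B: Airline 1 gets 11 (best alternative 8); Airline 2 gets 7 (best alternative 5). Neither deviates — NE.
Both Hub C is not a NE: Airline 1 would switch to Hub A (6 > 3).
No other cell survives both best-response checks, so there are 2 pure NE.

2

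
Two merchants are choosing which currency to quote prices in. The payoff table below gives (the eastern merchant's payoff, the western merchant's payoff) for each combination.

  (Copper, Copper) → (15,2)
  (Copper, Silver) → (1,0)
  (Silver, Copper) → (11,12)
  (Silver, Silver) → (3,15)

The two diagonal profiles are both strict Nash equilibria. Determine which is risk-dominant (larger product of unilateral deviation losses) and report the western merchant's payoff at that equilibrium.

2

At both Copper: the eastern merchant loses 15 − 11 = 4 by deviating; the western merchant loses 2 − 0 = 2. Product = 4·2 = 8.
At both Silver: the eastern merchant loses 3 − 1 = 2 by deviating; the western merchant loses 15 − 12 = 3. Product = 2·3 = 6.
8 > 6, so both Copper is risk-dominant. The western merchant's payoff there is 2.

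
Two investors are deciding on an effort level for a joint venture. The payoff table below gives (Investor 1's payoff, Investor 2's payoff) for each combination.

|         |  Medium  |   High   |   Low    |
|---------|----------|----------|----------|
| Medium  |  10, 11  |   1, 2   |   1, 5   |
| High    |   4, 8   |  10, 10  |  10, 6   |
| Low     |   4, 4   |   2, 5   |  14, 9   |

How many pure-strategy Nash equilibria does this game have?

Both Medium: Investor 1 gets 10 (best alternative 4); Investor 2 gets 11 (best alternative 5). Neither deviates — NE.
Both High: Investor 1 gets 10 (best alternative 2); Investor 2 gets 10 (best alternative 8). Neither deviates — NE.
Both Low: Investor 1 gets 14 (best alternative 10); Investor 2 gets 9 (best alternative 5). Neither deviates — NE.
(High, Low) is not a NE: Investor 1 would switch to Low (14 > 10).
No other cell survives both best-response checks, so there are 3 pure NE.

3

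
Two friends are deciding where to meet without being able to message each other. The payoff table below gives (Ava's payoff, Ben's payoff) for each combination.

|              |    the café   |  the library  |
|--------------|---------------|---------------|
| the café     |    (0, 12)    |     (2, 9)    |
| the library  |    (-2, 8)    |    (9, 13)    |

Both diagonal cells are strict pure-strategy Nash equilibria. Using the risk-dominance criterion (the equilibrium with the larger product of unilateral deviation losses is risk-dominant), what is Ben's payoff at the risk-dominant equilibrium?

At both the café: Ava loses 0 − (-2) = 2 by deviating; Ben loses 12 − 9 = 3. Product = 2·3 = 6.
At both the library: Ava loses 9 − 2 = 7 by deviating; Ben loses 13 − 8 = 5. Product = 7·5 = 35.
35 > 6, so both the library is risk-dominant. Ben's payoff there is 13.

13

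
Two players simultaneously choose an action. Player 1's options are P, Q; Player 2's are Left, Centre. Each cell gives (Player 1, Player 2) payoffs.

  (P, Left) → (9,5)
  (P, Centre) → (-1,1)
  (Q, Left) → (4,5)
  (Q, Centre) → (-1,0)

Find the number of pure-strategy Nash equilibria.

(P, Left): Player 1 gets 9 (best alternative 4); Player 2 gets 5 (best alternative 1). Neither deviates — NE.
(Q, Centre) is not a NE: Player 2 would switch to Left (5 > 0).
No other cell survives both best-response checks, so there is 1 pure NE.

1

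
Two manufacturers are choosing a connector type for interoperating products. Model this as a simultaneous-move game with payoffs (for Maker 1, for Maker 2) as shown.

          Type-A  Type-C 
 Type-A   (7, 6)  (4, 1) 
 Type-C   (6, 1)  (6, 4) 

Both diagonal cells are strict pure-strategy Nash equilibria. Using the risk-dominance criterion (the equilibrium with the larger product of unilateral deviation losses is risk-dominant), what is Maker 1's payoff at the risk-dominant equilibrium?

6

At both Type-A: Maker 1 loses 7 − 6 = 1 by deviating; Maker 2 loses 6 − 1 = 5. Product = 1·5 = 5.
At both Type-C: Maker 1 loses 6 − 4 = 2 by deviating; Maker 2 loses 4 − 1 = 3. Product = 2·3 = 6.
6 > 5, so both Type-C is risk-dominant. Maker 1's payoff there is 6.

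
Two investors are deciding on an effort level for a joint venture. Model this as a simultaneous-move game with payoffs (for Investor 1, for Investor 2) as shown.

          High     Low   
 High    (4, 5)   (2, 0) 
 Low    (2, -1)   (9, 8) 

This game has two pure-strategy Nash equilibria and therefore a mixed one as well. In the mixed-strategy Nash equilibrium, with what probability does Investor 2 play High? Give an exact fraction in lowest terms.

7/9

Investor 2's mix q on High must make Investor 1 indifferent between High and Low.
Investor 1's payoff from High: 4q + 2(1−q). From Low: 2q + 9(1−q).
Set equal: 2q = 7(1−q) → q = 7/9.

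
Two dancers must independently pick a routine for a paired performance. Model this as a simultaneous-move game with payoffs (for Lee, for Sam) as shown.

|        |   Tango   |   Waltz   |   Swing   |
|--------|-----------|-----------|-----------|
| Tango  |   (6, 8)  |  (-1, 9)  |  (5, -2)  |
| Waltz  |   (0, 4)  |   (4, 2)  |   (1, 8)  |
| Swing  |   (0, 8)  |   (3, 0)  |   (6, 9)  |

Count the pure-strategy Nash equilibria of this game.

1

Both Swing: Lee gets 6 (best alternative 5); Sam gets 9 (best alternative 8). Neither deviates — NE.
Both Waltz is not a NE: Sam would switch to Swing (8 > 2).
No other cell survives both best-response checks, so there is 1 pure NE.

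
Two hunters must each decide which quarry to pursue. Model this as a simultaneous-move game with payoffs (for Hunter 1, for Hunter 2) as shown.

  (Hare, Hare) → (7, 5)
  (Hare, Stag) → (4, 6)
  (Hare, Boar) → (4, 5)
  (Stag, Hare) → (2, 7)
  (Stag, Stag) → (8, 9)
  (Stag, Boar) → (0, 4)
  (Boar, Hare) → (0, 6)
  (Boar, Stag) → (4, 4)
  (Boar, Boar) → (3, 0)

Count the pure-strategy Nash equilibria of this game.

1

Both Stag: Hunter 1 gets 8 (best alternative 4); Hunter 2 gets 9 (best alternative 7). Neither deviates — NE.
Both Hare is not a NE: Hunter 2 would switch to Stag (6 > 5).
No other cell survives both best-response checks, so there is 1 pure NE.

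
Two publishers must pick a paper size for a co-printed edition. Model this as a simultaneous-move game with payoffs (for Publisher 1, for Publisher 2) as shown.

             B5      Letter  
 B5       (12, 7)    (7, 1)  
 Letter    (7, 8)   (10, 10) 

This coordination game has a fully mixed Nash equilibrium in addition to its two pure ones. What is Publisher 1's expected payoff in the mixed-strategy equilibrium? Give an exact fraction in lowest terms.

71/8

Publisher 2 mixes with probability q on B5, chosen so Publisher 1 is indifferent: 12q + 7(1−q) = 7q + 10(1−q) gives q = 3/8.
Publisher 1's expected payoff (from either row, since indifferent) is 12·3/8 + 7·5/8 = 71/8.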